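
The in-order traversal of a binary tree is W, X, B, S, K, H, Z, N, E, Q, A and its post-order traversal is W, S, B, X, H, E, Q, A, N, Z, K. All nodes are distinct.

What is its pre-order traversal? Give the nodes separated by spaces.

The last element of post-order is the root; it splits in-order into left and right subtrees.
Root K: left subtree has 4 nodes {W, X, B, S}, right has 6 {H, Z, N, E, Q, A}.
  Root X: left subtree has 1 node {W}, right has 2 {B, S}.
    Root B: left subtree has 0 nodes { }, right has 1 {S}.
  Root Z: left subtree has 1 node {H}, right has 4 {N, E, Q, A}.
    Root N: left subtree has 0 nodes { }, right has 3 {E, Q, A}.
      Root A: left subtree has 2 nodes {E, Q}, right has 0 { }.
        Root Q: left subtree has 1 node {E}, right has 0 { }.

K X W B S Z H N A Q E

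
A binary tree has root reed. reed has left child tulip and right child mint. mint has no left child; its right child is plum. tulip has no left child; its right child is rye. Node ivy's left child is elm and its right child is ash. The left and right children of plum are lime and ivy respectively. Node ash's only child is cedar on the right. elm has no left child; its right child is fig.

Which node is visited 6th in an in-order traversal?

plum

In-order visits the left subtree, then the node, then the right subtree.
At reed: go left to tulip.
  At tulip: no left child.
  Visit tulip.
  At tulip: go right to rye.
    rye is a leaf — visit rye.
Visit reed.
At reed: go right to mint.
  At mint: no left child.
  Visit mint.
  At mint: go right to plum.
    At plum: go left to lime.
      lime is a leaf — visit lime.
    Visit plum.
    At plum: go right to ivy.
      At ivy: go left to elm.
        At elm: no left child.
        Visit elm.
        At elm: go right to fig.
          fig is a leaf — visit fig.
      Visit ivy.
      At ivy: go right to ash.
        At ash: no left child.
        Visit ash.
        At ash: go right to cedar.
          cedar is a leaf — visit cedar.
Full in-order sequence: tulip, rye, reed, mint, lime, plum, elm, fig, ivy, ash, cedar.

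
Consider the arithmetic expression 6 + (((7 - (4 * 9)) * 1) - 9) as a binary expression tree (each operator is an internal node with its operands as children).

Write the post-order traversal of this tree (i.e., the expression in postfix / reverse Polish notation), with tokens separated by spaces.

Post-order on an expression tree gives postfix notation: for each operator, emit left operand, right operand, then the operator.

6 7 4 9 * - 1 * 9 - +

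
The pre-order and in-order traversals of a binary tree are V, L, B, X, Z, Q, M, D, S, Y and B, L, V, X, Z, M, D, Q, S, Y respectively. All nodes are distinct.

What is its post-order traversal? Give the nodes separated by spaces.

B L D M Y S Q Z X V

The first element of pre-order is the root; it splits in-order into left and right subtrees.
Root V: left subtree has 2 nodes {B, L}, right has 7 {X, Z, M, D, Q, S, Y}.
  Root L: left subtree has 1 node {B}, right has 0 { }.
  Root X: left subtree has 0 nodes { }, right has 6 {Z, M, D, Q, S, Y}.
    Root Z: left subtree has 0 nodes { }, right has 5 {M, D, Q, S, Y}.
      Root Q: left subtree has 2 nodes {M, D}, right has 2 {S, Y}.
        Root M: left subtree has 0 nodes { }, right has 1 {D}.
        Root S: left subtree has 0 nodes { }, right has 1 {Y}.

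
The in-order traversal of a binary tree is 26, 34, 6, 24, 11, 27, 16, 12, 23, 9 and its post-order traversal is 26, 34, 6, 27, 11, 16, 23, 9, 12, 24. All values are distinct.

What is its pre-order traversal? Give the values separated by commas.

24, 6, 34, 26, 12, 16, 11, 27, 9, 23

The last element of post-order is the root; it splits in-order into left and right subtrees.
Root 24: left subtree has 3 nodes {26, 34, 6}, right has 6 {11, 27, 16, 12, 23, 9}.
  Root 6: left subtree has 2 nodes {26, 34}, right has 0 { }.
    Root 34: left subtree has 1 node {26}, right has 0 { }.
  Root 12: left subtree has 3 nodes {11, 27, 16}, right has 2 {23, 9}.
    Root 16: left subtree has 2 nodes {11, 27}, right has 0 { }.
      Root 11: left subtree has 0 nodes { }, right has 1 {27}.
    Root 9: left subtree has 1 node {23}, right has 0 { }.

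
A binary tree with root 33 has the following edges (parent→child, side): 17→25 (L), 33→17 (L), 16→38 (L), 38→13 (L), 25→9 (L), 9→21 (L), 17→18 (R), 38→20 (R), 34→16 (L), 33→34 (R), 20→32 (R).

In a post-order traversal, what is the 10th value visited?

Post-order visits the left subtree, then the right subtree, then the node.
At 33: go left to 17.
  At 17: go left to 25.
    At 25: go left to 9.
      At 9: go left to 21.
        21 is a leaf — visit 21.
      At 9: no right child.
      Visit 9.
    At 25: no right child.
    Visit 25.
  At 17: go right to 18.
    18 is a leaf — visit 18.
  Visit 17.
At 33: go right to 34.
  At 34: go left to 16.
    At 16: go left to 38.
      At 38: go left to 13.
        13 is a leaf — visit 13.
      At 38: go right to 20.
        At 20: no left child.
        At 20: go right to 32.
          32 is a leaf — visit 32.
        Visit 20.
      Visit 38.
    At 16: no right child.
    Visit 16.
  At 34: no right child.
  Visit 34.
Visit 33.
Full post-order sequence: 21, 9, 25, 18, 17, 13, 32, 20, 38, 16, 34, 33.

16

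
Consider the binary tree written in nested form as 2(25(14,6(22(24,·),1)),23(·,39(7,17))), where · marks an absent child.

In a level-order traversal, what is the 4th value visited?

Level-order visits nodes level by level from the root, left to right within each level.
Level 0: 2
Level 1: 25, 23
Level 2: 14, 6, 39
Level 3: 22, 1, 7, 17
Level 4: 24
Full level-order sequence: 2, 25, 23, 14, 6, 39, 22, 1, 7, 17, 24.

14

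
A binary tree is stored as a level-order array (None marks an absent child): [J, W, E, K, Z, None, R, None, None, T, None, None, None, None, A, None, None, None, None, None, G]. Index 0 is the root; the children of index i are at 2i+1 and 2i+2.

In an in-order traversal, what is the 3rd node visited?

T

In-order visits the left subtree, then the node, then the right subtree.
At J: go left to W.
  At W: go left to K.
    K is a leaf — visit K.
  Visit W.
  At W: go right to Z.
    At Z: go left to T.
      At T: no left child.
      Visit T.
      At T: go right to G.
        G is a leaf — visit G.
    Visit Z.
    At Z: no right child.
Visit J.
At J: go right to E.
  At E: no left child.
  Visit E.
  At E: go right to R.
    At R: no left child.
    Visit R.
    At R: go right to A.
      A is a leaf — visit A.
Full in-order sequence: K, W, T, G, Z, J, E, R, A.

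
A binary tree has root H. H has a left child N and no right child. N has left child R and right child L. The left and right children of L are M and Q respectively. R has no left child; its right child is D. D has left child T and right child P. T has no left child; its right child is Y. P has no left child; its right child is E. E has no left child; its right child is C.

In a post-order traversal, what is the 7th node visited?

Post-order visits the left subtree, then the right subtree, then the node.
At H: go left to N.
  At N: go left to R.
    At R: no left child.
    At R: go right to D.
      At D: go left to T.
        At T: no left child.
        At T: go right to Y.
          Y is a leaf — visit Y.
        Visit T.
      At D: go right to P.
        At P: no left child.
        At P: go right to E.
          At E: no left child.
          At E: go right to C.
            C is a leaf — visit C.
          Visit E.
        Visit P.
      Visit D.
    Visit R.
  At N: go right to L.
    At L: go left to M.
      M is a leaf — visit M.
    At L: go right to Q.
      Q is a leaf — visit Q.
    Visit L.
  Visit N.
At H: no right child.
Visit H.
Full post-order sequence: Y, T, C, E, P, D, R, M, Q, L, N, H.

R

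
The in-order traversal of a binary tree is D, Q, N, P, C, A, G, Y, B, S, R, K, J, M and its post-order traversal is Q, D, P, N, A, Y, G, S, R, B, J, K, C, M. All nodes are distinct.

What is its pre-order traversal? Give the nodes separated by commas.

M, C, N, D, Q, P, K, B, G, A, Y, R, S, J

The last element of post-order is the root; it splits in-order into left and right subtrees.
Root M: left subtree has 13 nodes {D, Q, N, P, C, A, G, Y, B, S, R, K, J}, right has 0 { }.
  Root C: left subtree has 4 nodes {D, Q, N, P}, right has 8 {A, G, Y, B, S, R, K, J}.
    Root N: left subtree has 2 nodes {D, Q}, right has 1 {P}.
      Root D: left subtree has 0 nodes { }, right has 1 {Q}.
    Root K: left subtree has 6 nodes {A, G, Y, B, S, R}, right has 1 {J}.
      Root B: left subtree has 3 nodes {A, G, Y}, right has 2 {S, R}.
        Root G: left subtree has 1 node {A}, right has 1 {Y}.
        Root R: left subtree has 1 node {S}, right has 0 { }.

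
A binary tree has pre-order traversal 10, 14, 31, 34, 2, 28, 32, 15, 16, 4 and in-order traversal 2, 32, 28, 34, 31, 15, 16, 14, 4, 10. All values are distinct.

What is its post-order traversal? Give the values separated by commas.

The first element of pre-order is the root; it splits in-order into left and right subtrees.
Root 10: left subtree has 9 nodes {2, 32, 28, 34, 31, 15, 16, 14, 4}, right has 0 { }.
  Root 14: left subtree has 7 nodes {2, 32, 28, 34, 31, 15, 16}, right has 1 {4}.
    Root 31: left subtree has 4 nodes {2, 32, 28, 34}, right has 2 {15, 16}.
      Root 34: left subtree has 3 nodes {2, 32, 28}, right has 0 { }.
        Root 2: left subtree has 0 nodes { }, right has 2 {32, 28}.
          Root 28: left subtree has 1 node {32}, right has 0 { }.
      Root 15: left subtree has 0 nodes { }, right has 1 {16}.

32, 28, 2, 34, 16, 15, 31, 4, 14, 10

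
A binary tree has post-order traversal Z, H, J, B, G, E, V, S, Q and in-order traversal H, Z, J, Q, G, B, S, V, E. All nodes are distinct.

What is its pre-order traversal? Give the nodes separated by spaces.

The last element of post-order is the root; it splits in-order into left and right subtrees.
Root Q: left subtree has 3 nodes {H, Z, J}, right has 5 {G, B, S, V, E}.
  Root J: left subtree has 2 nodes {H, Z}, right has 0 { }.
    Root H: left subtree has 0 nodes { }, right has 1 {Z}.
  Root S: left subtree has 2 nodes {G, B}, right has 2 {V, E}.
    Root G: left subtree has 0 nodes { }, right has 1 {B}.
    Root V: left subtree has 0 nodes { }, right has 1 {E}.

Q J H Z S G B V E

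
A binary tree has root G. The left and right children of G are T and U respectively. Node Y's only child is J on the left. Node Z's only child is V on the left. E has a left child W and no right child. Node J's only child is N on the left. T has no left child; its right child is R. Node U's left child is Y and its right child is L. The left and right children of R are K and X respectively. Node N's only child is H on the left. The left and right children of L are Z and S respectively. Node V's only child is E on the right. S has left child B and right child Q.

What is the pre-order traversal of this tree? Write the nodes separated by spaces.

Pre-order visits the node, then its left subtree, then its right subtree.
Visit G.
At G: go left to T.
  Visit T.
  At T: no left child.
  At T: go right to R.
    Visit R.
    At R: go left to K.
      K is a leaf — visit K.
    At R: go right to X.
      X is a leaf — visit X.
At G: go right to U.
  Visit U.
  At U: go left to Y.
    Visit Y.
    At Y: go left to J.
      Visit J.
      At J: go left to N.
        Visit N.
        At N: go left to H.
          H is a leaf — visit H.
        At N: no right child.
      At J: no right child.
    At Y: no right child.
  At U: go right to L.
    Visit L.
    At L: go left to Z.
      Visit Z.
      At Z: go left to V.
        Visit V.
        At V: no left child.
        At V: go right to E.
          Visit E.
          At E: go left to W.
            W is a leaf — visit W.
          At E: no right child.
      At Z: no right child.
    At L: go right to S.
      Visit S.
      At S: go left to B.
        B is a leaf — visit B.
      At S: go right to Q.
        Q is a leaf — visit Q.

G T R K X U Y J N H L Z V E W S B Q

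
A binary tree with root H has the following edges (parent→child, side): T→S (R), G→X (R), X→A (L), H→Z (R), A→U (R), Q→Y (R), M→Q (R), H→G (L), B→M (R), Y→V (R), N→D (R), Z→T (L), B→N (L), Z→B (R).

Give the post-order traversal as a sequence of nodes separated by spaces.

U A X G S T D N V Y Q M B Z H

Post-order visits the left subtree, then the right subtree, then the node.
At H: go left to G.
  At G: no left child.
  At G: go right to X.
    At X: go left to A.
      At A: no left child.
      At A: go right to U.
        U is a leaf — visit U.
      Visit A.
    At X: no right child.
    Visit X.
  Visit G.
At H: go right to Z.
  At Z: go left to T.
    At T: no left child.
    At T: go right to S.
      S is a leaf — visit S.
    Visit T.
  At Z: go right to B.
    At B: go left to N.
      At N: no left child.
      At N: go right to D.
        D is a leaf — visit D.
      Visit N.
    At B: go right to M.
      At M: no left child.
      At M: go right to Q.
        At Q: no left child.
        At Q: go right to Y.
          At Y: no left child.
          At Y: go right to V.
            V is a leaf — visit V.
          Visit Y.
        Visit Q.
      Visit M.
    Visit B.
  Visit Z.
Visit H.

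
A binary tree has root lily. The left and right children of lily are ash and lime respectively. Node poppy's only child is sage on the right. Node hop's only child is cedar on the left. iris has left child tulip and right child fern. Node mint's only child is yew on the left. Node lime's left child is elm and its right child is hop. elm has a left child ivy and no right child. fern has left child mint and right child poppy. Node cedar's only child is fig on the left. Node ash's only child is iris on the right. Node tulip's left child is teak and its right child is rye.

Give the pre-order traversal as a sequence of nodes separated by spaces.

Pre-order visits the node, then its left subtree, then its right subtree.
Visit lily.
At lily: go left to ash.
  Visit ash.
  At ash: no left child.
  At ash: go right to iris.
    Visit iris.
    At iris: go left to tulip.
      Visit tulip.
      At tulip: go left to teak.
        teak is a leaf — visit teak.
      At tulip: go right to rye.
        rye is a leaf — visit rye.
    At iris: go right to fern.
      Visit fern.
      At fern: go left to mint.
        Visit mint.
        At mint: go left to yew.
          yew is a leaf — visit yew.
        At mint: no right child.
      At fern: go right to poppy.
        Visit poppy.
        At poppy: no left child.
        At poppy: go right to sage.
          sage is a leaf — visit sage.
At lily: go right to lime.
  Visit lime.
  At lime: go left to elm.
    Visit elm.
    At elm: go left to ivy.
      ivy is a leaf — visit ivy.
    At elm: no right child.
  At lime: go right to hop.
    Visit hop.
    At hop: go left to cedar.
      Visit cedar.
      At cedar: go left to fig.
        fig is a leaf — visit fig.
      At cedar: no right child.
    At hop: no right child.

lily ash iris tulip teak rye fern mint yew poppy sage lime elm ivy hop cedar fig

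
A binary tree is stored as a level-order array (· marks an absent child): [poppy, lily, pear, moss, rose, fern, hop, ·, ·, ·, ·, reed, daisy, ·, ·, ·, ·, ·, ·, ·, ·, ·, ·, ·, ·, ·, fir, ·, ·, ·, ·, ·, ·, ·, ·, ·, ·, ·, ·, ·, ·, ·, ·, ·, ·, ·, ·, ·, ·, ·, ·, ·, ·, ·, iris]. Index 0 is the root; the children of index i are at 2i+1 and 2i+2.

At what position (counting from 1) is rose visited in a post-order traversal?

2

Post-order visits the left subtree, then the right subtree, then the node.
At poppy: go left to lily.
  At lily: go left to moss.
    moss is a leaf — visit moss.
  At lily: go right to rose.
    rose is a leaf — visit rose.
  Visit lily.
At poppy: go right to pear.
  At pear: go left to fern.
    At fern: go left to reed.
      reed is a leaf — visit reed.
    At fern: go right to daisy.
      At daisy: no left child.
      At daisy: go right to fir.
        At fir: no left child.
        At fir: go right to iris.
          iris is a leaf — visit iris.
        Visit fir.
      Visit daisy.
    Visit fern.
  At pear: go right to hop.
    hop is a leaf — visit hop.
  Visit pear.
Visit poppy.
Full post-order sequence: moss, rose, lily, reed, iris, fir, daisy, fern, hop, pear, poppy.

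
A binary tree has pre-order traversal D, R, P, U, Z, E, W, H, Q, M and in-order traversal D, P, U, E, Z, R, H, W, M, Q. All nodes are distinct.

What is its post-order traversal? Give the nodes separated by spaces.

E Z U P H M Q W R D

The first element of pre-order is the root; it splits in-order into left and right subtrees.
Root D: left subtree has 0 nodes { }, right has 9 {P, U, E, Z, R, H, W, M, Q}.
  Root R: left subtree has 4 nodes {P, U, E, Z}, right has 4 {H, W, M, Q}.
    Root P: left subtree has 0 nodes { }, right has 3 {U, E, Z}.
      Root U: left subtree has 0 nodes { }, right has 2 {E, Z}.
        Root Z: left subtree has 1 node {E}, right has 0 { }.
    Root W: left subtree has 1 node {H}, right has 2 {M, Q}.
      Root Q: left subtree has 1 node {M}, right has 0 { }.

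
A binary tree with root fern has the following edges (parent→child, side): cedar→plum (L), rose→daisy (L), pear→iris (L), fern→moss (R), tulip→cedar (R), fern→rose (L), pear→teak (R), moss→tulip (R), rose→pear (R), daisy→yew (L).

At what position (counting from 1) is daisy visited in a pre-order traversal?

3

Pre-order visits the node, then its left subtree, then its right subtree.
Visit fern.
At fern: go left to rose.
  Visit rose.
  At rose: go left to daisy.
    Visit daisy.
    At daisy: go left to yew.
      yew is a leaf — visit yew.
    At daisy: no right child.
  At rose: go right to pear.
    Visit pear.
    At pear: go left to iris.
      iris is a leaf — visit iris.
    At pear: go right to teak.
      teak is a leaf — visit teak.
At fern: go right to moss.
  Visit moss.
  At moss: no left child.
  At moss: go right to tulip.
    Visit tulip.
    At tulip: no left child.
    At tulip: go right to cedar.
      Visit cedar.
      At cedar: go left to plum.
        plum is a leaf — visit plum.
      At cedar: no right child.
Full pre-order sequence: fern, rose, daisy, yew, pear, iris, teak, moss, tulip, cedar, plum.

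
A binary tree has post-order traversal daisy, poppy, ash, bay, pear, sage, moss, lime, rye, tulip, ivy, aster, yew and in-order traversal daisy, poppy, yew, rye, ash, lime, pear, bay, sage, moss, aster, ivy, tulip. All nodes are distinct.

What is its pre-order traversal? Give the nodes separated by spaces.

yew poppy daisy aster rye lime ash moss sage pear bay ivy tulip

The last element of post-order is the root; it splits in-order into left and right subtrees.
Root yew: left subtree has 2 nodes {daisy, poppy}, right has 10 {rye, ash, lime, pear, bay, sage, moss, aster, ivy, tulip}.
  Root poppy: left subtree has 1 node {daisy}, right has 0 { }.
  Root aster: left subtree has 7 nodes {rye, ash, lime, pear, bay, sage, moss}, right has 2 {ivy, tulip}.
    Root rye: left subtree has 0 nodes { }, right has 6 {ash, lime, pear, bay, sage, moss}.
      Root lime: left subtree has 1 node {ash}, right has 4 {pear, bay, sage, moss}.
        Root moss: left subtree has 3 nodes {pear, bay, sage}, right has 0 { }.
          Root sage: left subtree has 2 nodes {pear, bay}, right has 0 { }.
            Root pear: left subtree has 0 nodes { }, right has 1 {bay}.
    Root ivy: left subtree has 0 nodes { }, right has 1 {tulip}.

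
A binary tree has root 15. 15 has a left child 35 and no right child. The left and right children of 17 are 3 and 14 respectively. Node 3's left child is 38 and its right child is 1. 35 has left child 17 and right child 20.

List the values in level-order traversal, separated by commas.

Level-order visits nodes level by level from the root, left to right within each level.
Level 0: 15
Level 1: 35
Level 2: 17, 20
Level 3: 3, 14
Level 4: 38, 1

15, 35, 17, 20, 3, 14, 38, 1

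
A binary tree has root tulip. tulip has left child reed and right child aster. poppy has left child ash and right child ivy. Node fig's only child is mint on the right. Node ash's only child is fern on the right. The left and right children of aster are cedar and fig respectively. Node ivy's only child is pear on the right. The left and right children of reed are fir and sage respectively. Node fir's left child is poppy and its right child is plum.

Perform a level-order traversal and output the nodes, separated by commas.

tulip, reed, aster, fir, sage, cedar, fig, poppy, plum, mint, ash, ivy, fern, pear

Level-order visits nodes level by level from the root, left to right within each level.
Level 0: tulip
Level 1: reed, aster
Level 2: fir, sage, cedar, fig
Level 3: poppy, plum, mint
Level 4: ash, ivy
Level 5: fern, pear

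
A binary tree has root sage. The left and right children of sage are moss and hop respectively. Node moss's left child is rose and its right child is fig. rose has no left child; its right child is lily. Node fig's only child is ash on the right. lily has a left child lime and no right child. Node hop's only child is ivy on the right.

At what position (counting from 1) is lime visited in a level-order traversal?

9

Level-order visits nodes level by level from the root, left to right within each level.
Level 0: sage
Level 1: moss, hop
Level 2: rose, fig, ivy
Level 3: lily, ash
Level 4: lime
Full level-order sequence: sage, moss, hop, rose, fig, ivy, lily, ash, lime.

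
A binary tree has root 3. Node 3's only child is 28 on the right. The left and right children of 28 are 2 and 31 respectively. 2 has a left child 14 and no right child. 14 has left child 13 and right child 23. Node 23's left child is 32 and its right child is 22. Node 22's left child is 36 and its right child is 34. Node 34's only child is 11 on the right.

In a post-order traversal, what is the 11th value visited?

Post-order visits the left subtree, then the right subtree, then the node.
At 3: no left child.
At 3: go right to 28.
  At 28: go left to 2.
    At 2: go left to 14.
      At 14: go left to 13.
        13 is a leaf — visit 13.
      At 14: go right to 23.
        At 23: go left to 32.
          32 is a leaf — visit 32.
        At 23: go right to 22.
          At 22: go left to 36.
            36 is a leaf — visit 36.
          At 22: go right to 34.
            At 34: no left child.
            At 34: go right to 11.
              11 is a leaf — visit 11.
            Visit 34.
          Visit 22.
        Visit 23.
      Visit 14.
    At 2: no right child.
    Visit 2.
  At 28: go right to 31.
    31 is a leaf — visit 31.
  Visit 28.
Visit 3.
Full post-order sequence: 13, 32, 36, 11, 34, 22, 23, 14, 2, 31, 28, 3.

28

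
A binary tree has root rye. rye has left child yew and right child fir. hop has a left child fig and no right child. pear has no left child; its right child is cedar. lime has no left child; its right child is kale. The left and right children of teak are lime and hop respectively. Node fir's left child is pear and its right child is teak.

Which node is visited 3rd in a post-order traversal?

Post-order visits the left subtree, then the right subtree, then the node.
At rye: go left to yew.
  yew is a leaf — visit yew.
At rye: go right to fir.
  At fir: go left to pear.
    At pear: no left child.
    At pear: go right to cedar.
      cedar is a leaf — visit cedar.
    Visit pear.
  At fir: go right to teak.
    At teak: go left to lime.
      At lime: no left child.
      At lime: go right to kale.
        kale is a leaf — visit kale.
      Visit lime.
    At teak: go right to hop.
      At hop: go left to fig.
        fig is a leaf — visit fig.
      At hop: no right child.
      Visit hop.
    Visit teak.
  Visit fir.
Visit rye.
Full post-order sequence: yew, cedar, pear, kale, lime, fig, hop, teak, fir, rye.

pear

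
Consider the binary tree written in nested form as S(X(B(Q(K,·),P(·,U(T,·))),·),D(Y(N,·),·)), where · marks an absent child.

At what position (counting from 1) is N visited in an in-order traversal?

9

In-order visits the left subtree, then the node, then the right subtree.
At S: go left to X.
  At X: go left to B.
    At B: go left to Q.
      At Q: go left to K.
        K is a leaf — visit K.
      Visit Q.
      At Q: no right child.
    Visit B.
    At B: go right to P.
      At P: no left child.
      Visit P.
      At P: go right to U.
        At U: go left to T.
          T is a leaf — visit T.
        Visit U.
        At U: no right child.
  Visit X.
  At X: no right child.
Visit S.
At S: go right to D.
  At D: go left to Y.
    At Y: go left to N.
      N is a leaf — visit N.
    Visit Y.
    At Y: no right child.
  Visit D.
  At D: no right child.
Full in-order sequence: K, Q, B, P, T, U, X, S, N, Y, D.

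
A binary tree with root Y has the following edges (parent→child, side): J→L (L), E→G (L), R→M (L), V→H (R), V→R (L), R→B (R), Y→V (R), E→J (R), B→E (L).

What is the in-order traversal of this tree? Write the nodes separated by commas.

Y, M, R, G, E, L, J, B, V, H

In-order visits the left subtree, then the node, then the right subtree.
At Y: no left child.
Visit Y.
At Y: go right to V.
  At V: go left to R.
    At R: go left to M.
      M is a leaf — visit M.
    Visit R.
    At R: go right to B.
      At B: go left to E.
        At E: go left to G.
          G is a leaf — visit G.
        Visit E.
        At E: go right to J.
          At J: go left to L.
            L is a leaf — visit L.
          Visit J.
          At J: no right child.
      Visit B.
      At B: no right child.
  Visit V.
  At V: go right to H.
    H is a leaf — visit H.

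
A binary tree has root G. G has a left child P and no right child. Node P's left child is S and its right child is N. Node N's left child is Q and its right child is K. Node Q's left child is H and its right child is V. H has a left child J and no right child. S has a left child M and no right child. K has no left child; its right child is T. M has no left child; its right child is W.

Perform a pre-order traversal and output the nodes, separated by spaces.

G P S M W N Q H J V K T

Pre-order visits the node, then its left subtree, then its right subtree.
Visit G.
At G: go left to P.
  Visit P.
  At P: go left to S.
    Visit S.
    At S: go left to M.
      Visit M.
      At M: no left child.
      At M: go right to W.
        W is a leaf — visit W.
    At S: no right child.
  At P: go right to N.
    Visit N.
    At N: go left to Q.
      Visit Q.
      At Q: go left to H.
        Visit H.
        At H: go left to J.
          J is a leaf — visit J.
        At H: no right child.
      At Q: go right to V.
        V is a leaf — visit V.
    At N: go right to K.
      Visit K.
      At K: no left child.
      At K: go right to T.
        T is a leaf — visit T.
At G: no right child.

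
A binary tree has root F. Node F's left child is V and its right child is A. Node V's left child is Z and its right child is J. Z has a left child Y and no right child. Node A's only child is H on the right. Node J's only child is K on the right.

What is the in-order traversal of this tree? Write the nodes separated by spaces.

In-order visits the left subtree, then the node, then the right subtree.
At F: go left to V.
  At V: go left to Z.
    At Z: go left to Y.
      Y is a leaf — visit Y.
    Visit Z.
    At Z: no right child.
  Visit V.
  At V: go right to J.
    At J: no left child.
    Visit J.
    At J: go right to K.
      K is a leaf — visit K.
Visit F.
At F: go right to A.
  At A: no left child.
  Visit A.
  At A: go right to H.
    H is a leaf — visit H.

Y Z V J K F A H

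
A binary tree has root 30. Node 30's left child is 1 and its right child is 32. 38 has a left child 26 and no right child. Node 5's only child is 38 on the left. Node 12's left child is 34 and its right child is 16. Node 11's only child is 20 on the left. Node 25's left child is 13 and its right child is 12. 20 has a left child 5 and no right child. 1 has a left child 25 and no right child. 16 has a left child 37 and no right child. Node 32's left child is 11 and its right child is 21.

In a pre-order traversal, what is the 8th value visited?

Pre-order visits the node, then its left subtree, then its right subtree.
Visit 30.
At 30: go left to 1.
  Visit 1.
  At 1: go left to 25.
    Visit 25.
    At 25: go left to 13.
      13 is a leaf — visit 13.
    At 25: go right to 12.
      Visit 12.
      At 12: go left to 34.
        34 is a leaf — visit 34.
      At 12: go right to 16.
        Visit 16.
        At 16: go left to 37.
          37 is a leaf — visit 37.
        At 16: no right child.
  At 1: no right child.
At 30: go right to 32.
  Visit 32.
  At 32: go left to 11.
    Visit 11.
    At 11: go left to 20.
      Visit 20.
      At 20: go left to 5.
        Visit 5.
        At 5: go left to 38.
          Visit 38.
          At 38: go left to 26.
            26 is a leaf — visit 26.
          At 38: no right child.
        At 5: no right child.
      At 20: no right child.
    At 11: no right child.
  At 32: go right to 21.
    21 is a leaf — visit 21.
Full pre-order sequence: 30, 1, 25, 13, 12, 34, 16, 37, 32, 11, 20, 5, 38, 26, 21.

37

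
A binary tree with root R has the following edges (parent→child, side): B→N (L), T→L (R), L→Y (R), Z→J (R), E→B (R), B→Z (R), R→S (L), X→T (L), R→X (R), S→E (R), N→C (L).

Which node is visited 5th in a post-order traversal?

Post-order visits the left subtree, then the right subtree, then the node.
At R: go left to S.
  At S: no left child.
  At S: go right to E.
    At E: no left child.
    At E: go right to B.
      At B: go left to N.
        At N: go left to C.
          C is a leaf — visit C.
        At N: no right child.
        Visit N.
      At B: go right to Z.
        At Z: no left child.
        At Z: go right to J.
          J is a leaf — visit J.
        Visit Z.
      Visit B.
    Visit E.
  Visit S.
At R: go right to X.
  At X: go left to T.
    At T: no left child.
    At T: go right to L.
      At L: no left child.
      At L: go right to Y.
        Y is a leaf — visit Y.
      Visit L.
    Visit T.
  At X: no right child.
  Visit X.
Visit R.
Full post-order sequence: C, N, J, Z, B, E, S, Y, L, T, X, R.

B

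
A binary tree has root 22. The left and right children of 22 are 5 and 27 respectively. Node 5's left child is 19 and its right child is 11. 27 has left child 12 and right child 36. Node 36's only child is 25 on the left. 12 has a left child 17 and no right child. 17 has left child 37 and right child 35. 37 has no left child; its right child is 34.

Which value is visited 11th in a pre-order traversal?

Pre-order visits the node, then its left subtree, then its right subtree.
Visit 22.
At 22: go left to 5.
  Visit 5.
  At 5: go left to 19.
    19 is a leaf — visit 19.
  At 5: go right to 11.
    11 is a leaf — visit 11.
At 22: go right to 27.
  Visit 27.
  At 27: go left to 12.
    Visit 12.
    At 12: go left to 17.
      Visit 17.
      At 17: go left to 37.
        Visit 37.
        At 37: no left child.
        At 37: go right to 34.
          34 is a leaf — visit 34.
      At 17: go right to 35.
        35 is a leaf — visit 35.
    At 12: no right child.
  At 27: go right to 36.
    Visit 36.
    At 36: go left to 25.
      25 is a leaf — visit 25.
    At 36: no right child.
Full pre-order sequence: 22, 5, 19, 11, 27, 12, 17, 37, 34, 35, 36, 25.

36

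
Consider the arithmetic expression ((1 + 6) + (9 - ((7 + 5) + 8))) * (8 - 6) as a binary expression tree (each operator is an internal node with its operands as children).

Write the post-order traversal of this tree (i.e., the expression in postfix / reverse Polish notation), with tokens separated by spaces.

1 6 + 9 7 5 + 8 + - + 8 6 - *

Post-order on an expression tree gives postfix notation: for each operator, emit left operand, right operand, then the operator.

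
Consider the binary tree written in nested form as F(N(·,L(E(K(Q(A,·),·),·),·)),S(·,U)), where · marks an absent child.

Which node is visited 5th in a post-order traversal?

L

Post-order visits the left subtree, then the right subtree, then the node.
At F: go left to N.
  At N: no left child.
  At N: go right to L.
    At L: go left to E.
      At E: go left to K.
        At K: go left to Q.
          At Q: go left to A.
            A is a leaf — visit A.
          At Q: no right child.
          Visit Q.
        At K: no right child.
        Visit K.
      At E: no right child.
      Visit E.
    At L: no right child.
    Visit L.
  Visit N.
At F: go right to S.
  At S: no left child.
  At S: go right to U.
    U is a leaf — visit U.
  Visit S.
Visit F.
Full post-order sequence: A, Q, K, E, L, N, U, S, F.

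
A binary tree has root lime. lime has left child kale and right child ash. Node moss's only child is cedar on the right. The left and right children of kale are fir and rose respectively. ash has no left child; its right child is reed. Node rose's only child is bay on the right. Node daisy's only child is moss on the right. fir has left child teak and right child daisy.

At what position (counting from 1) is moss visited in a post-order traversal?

3

Post-order visits the left subtree, then the right subtree, then the node.
At lime: go left to kale.
  At kale: go left to fir.
    At fir: go left to teak.
      teak is a leaf — visit teak.
    At fir: go right to daisy.
      At daisy: no left child.
      At daisy: go right to moss.
        At moss: no left child.
        At moss: go right to cedar.
          cedar is a leaf — visit cedar.
        Visit moss.
      Visit daisy.
    Visit fir.
  At kale: go right to rose.
    At rose: no left child.
    At rose: go right to bay.
      bay is a leaf — visit bay.
    Visit rose.
  Visit kale.
At lime: go right to ash.
  At ash: no left child.
  At ash: go right to reed.
    reed is a leaf — visit reed.
  Visit ash.
Visit lime.
Full post-order sequence: teak, cedar, moss, daisy, fir, bay, rose, kale, reed, ash, lime.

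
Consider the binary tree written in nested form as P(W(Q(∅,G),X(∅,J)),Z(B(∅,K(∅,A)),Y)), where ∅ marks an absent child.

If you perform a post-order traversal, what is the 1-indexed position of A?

6

Post-order visits the left subtree, then the right subtree, then the node.
At P: go left to W.
  At W: go left to Q.
    At Q: no left child.
    At Q: go right to G.
      G is a leaf — visit G.
    Visit Q.
  At W: go right to X.
    At X: no left child.
    At X: go right to J.
      J is a leaf — visit J.
    Visit X.
  Visit W.
At P: go right to Z.
  At Z: go left to B.
    At B: no left child.
    At B: go right to K.
      At K: no left child.
      At K: go right to A.
        A is a leaf — visit A.
      Visit K.
    Visit B.
  At Z: go right to Y.
    Y is a leaf — visit Y.
  Visit Z.
Visit P.
Full post-order sequence: G, Q, J, X, W, A, K, B, Y, Z, P.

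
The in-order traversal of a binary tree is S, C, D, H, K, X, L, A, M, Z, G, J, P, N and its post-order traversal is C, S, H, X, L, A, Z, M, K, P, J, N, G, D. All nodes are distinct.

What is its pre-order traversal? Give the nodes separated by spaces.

D S C G K H M A L X Z N J P

The last element of post-order is the root; it splits in-order into left and right subtrees.
Root D: left subtree has 2 nodes {S, C}, right has 11 {H, K, X, L, A, M, Z, G, J, P, N}.
  Root S: left subtree has 0 nodes { }, right has 1 {C}.
  Root G: left subtree has 7 nodes {H, K, X, L, A, M, Z}, right has 3 {J, P, N}.
    Root K: left subtree has 1 node {H}, right has 5 {X, L, A, M, Z}.
      Root M: left subtree has 3 nodes {X, L, A}, right has 1 {Z}.
        Root A: left subtree has 2 nodes {X, L}, right has 0 { }.
          Root L: left subtree has 1 node {X}, right has 0 { }.
    Root N: left subtree has 2 nodes {J, P}, right has 0 { }.
      Root J: left subtree has 0 nodes { }, right has 1 {P}.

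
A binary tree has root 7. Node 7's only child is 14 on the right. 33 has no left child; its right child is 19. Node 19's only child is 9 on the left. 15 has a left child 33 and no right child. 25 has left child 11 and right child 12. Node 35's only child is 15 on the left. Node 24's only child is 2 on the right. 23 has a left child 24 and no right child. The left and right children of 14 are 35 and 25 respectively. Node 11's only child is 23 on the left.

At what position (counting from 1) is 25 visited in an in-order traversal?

12

In-order visits the left subtree, then the node, then the right subtree.
At 7: no left child.
Visit 7.
At 7: go right to 14.
  At 14: go left to 35.
    At 35: go left to 15.
      At 15: go left to 33.
        At 33: no left child.
        Visit 33.
        At 33: go right to 19.
          At 19: go left to 9.
            9 is a leaf — visit 9.
          Visit 19.
          At 19: no right child.
      Visit 15.
      At 15: no right child.
    Visit 35.
    At 35: no right child.
  Visit 14.
  At 14: go right to 25.
    At 25: go left to 11.
      At 11: go left to 23.
        At 23: go left to 24.
          At 24: no left child.
          Visit 24.
          At 24: go right to 2.
            2 is a leaf — visit 2.
        Visit 23.
        At 23: no right child.
      Visit 11.
      At 11: no right child.
    Visit 25.
    At 25: go right to 12.
      12 is a leaf — visit 12.
Full in-order sequence: 7, 33, 9, 19, 15, 35, 14, 24, 2, 23, 11, 25, 12.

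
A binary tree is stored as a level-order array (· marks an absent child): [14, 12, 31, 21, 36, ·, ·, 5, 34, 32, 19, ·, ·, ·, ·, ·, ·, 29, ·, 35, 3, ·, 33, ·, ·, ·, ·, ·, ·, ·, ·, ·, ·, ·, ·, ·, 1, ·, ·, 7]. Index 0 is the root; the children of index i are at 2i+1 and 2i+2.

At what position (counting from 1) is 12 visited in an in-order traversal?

In-order visits the left subtree, then the node, then the right subtree.
At 14: go left to 12.
  At 12: go left to 21.
    At 21: go left to 5.
      5 is a leaf — visit 5.
    Visit 21.
    At 21: go right to 34.
      At 34: go left to 29.
        At 29: no left child.
        Visit 29.
        At 29: go right to 1.
          1 is a leaf — visit 1.
      Visit 34.
      At 34: no right child.
  Visit 12.
  At 12: go right to 36.
    At 36: go left to 32.
      At 32: go left to 35.
        At 35: go left to 7.
          7 is a leaf — visit 7.
        Visit 35.
        At 35: no right child.
      Visit 32.
      At 32: go right to 3.
        3 is a leaf — visit 3.
    Visit 36.
    At 36: go right to 19.
      At 19: no left child.
      Visit 19.
      At 19: go right to 33.
        33 is a leaf — visit 33.
Visit 14.
At 14: go right to 31.
  31 is a leaf — visit 31.
Full in-order sequence: 5, 21, 29, 1, 34, 12, 7, 35, 32, 3, 36, 19, 33, 14, 31.

6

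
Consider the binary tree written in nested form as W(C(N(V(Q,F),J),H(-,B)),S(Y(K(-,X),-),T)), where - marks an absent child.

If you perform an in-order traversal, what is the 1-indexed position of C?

6

In-order visits the left subtree, then the node, then the right subtree.
At W: go left to C.
  At C: go left to N.
    At N: go left to V.
      At V: go left to Q.
        Q is a leaf — visit Q.
      Visit V.
      At V: go right to F.
        F is a leaf — visit F.
    Visit N.
    At N: go right to J.
      J is a leaf — visit J.
  Visit C.
  At C: go right to H.
    At H: no left child.
    Visit H.
    At H: go right to B.
      B is a leaf — visit B.
Visit W.
At W: go right to S.
  At S: go left to Y.
    At Y: go left to K.
      At K: no left child.
      Visit K.
      At K: go right to X.
        X is a leaf — visit X.
    Visit Y.
    At Y: no right child.
  Visit S.
  At S: go right to T.
    T is a leaf — visit T.
Full in-order sequence: Q, V, F, N, J, C, H, B, W, K, X, Y, S, T.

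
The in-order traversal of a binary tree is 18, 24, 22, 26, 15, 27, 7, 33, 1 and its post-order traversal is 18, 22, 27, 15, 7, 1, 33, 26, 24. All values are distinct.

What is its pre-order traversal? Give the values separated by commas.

24, 18, 26, 22, 33, 7, 15, 27, 1

The last element of post-order is the root; it splits in-order into left and right subtrees.
Root 24: left subtree has 1 node {18}, right has 7 {22, 26, 15, 27, 7, 33, 1}.
  Root 26: left subtree has 1 node {22}, right has 5 {15, 27, 7, 33, 1}.
    Root 33: left subtree has 3 nodes {15, 27, 7}, right has 1 {1}.
      Root 7: left subtree has 2 nodes {15, 27}, right has 0 { }.
        Root 15: left subtree has 0 nodes { }, right has 1 {27}.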